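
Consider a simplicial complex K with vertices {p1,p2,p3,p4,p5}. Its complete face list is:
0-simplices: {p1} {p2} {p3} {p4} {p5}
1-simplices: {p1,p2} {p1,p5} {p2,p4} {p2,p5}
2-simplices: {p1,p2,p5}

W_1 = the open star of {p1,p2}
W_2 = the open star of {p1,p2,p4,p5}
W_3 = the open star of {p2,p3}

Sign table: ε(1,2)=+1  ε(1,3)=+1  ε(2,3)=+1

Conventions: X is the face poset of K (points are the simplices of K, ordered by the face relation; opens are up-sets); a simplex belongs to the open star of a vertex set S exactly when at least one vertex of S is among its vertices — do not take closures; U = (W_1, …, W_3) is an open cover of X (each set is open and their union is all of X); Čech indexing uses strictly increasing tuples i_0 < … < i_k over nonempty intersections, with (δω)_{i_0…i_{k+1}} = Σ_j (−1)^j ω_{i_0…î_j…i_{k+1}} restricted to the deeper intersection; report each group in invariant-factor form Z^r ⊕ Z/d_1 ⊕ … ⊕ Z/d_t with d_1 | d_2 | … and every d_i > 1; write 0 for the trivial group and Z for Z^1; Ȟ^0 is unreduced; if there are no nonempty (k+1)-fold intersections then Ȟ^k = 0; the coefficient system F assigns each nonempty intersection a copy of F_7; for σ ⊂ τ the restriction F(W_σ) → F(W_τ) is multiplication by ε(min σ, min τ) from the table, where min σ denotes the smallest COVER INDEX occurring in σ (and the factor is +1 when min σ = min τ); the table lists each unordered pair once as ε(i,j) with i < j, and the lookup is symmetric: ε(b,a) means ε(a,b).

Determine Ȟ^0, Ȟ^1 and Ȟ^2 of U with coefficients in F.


cover nerve:
  W1={{p1},{p2},{p1,p2},{p1,p5},{p2,p4},{p2,p5},{p1,p2,p5}} W2={{p1},{p2},{p4},{p5},{p1,p2},{p1,p5},{p2,p4},{p2,p5},{p1,p2,p5}} W3={{p2},{p3},{p1,p2},{p2,p4},{p2,p5},{p1,p2,p5}}
  W12={{p1},{p2},{p1,p2},{p1,p5},{p2,p4},{p2,p5},{p1,p2,p5}} W13={{p2},{p1,p2},{p2,p4},{p2,p5},{p1,p2,p5}} W23={{p2},{p1,p2},{p2,p4},{p2,p5},{p1,p2,p5}}
  W123={{p2},{p1,p2},{p2,p4},{p2,p5},{p1,p2,p5}}
C dims 3,3,1; δ0: rk_F7 2; δ1: rk_F7 1
Ȟ^0: (3−2)−0=1 ⇒ Z/7
Ȟ^1: (3−1)−2=0 ⇒ 0
Ȟ^2: (1−0)−1=0 ⇒ 0

Ȟ^0(U;F) ≅ Z/7,  Ȟ^1(U;F) ≅ 0,  Ȟ^2(U;F) ≅ 0


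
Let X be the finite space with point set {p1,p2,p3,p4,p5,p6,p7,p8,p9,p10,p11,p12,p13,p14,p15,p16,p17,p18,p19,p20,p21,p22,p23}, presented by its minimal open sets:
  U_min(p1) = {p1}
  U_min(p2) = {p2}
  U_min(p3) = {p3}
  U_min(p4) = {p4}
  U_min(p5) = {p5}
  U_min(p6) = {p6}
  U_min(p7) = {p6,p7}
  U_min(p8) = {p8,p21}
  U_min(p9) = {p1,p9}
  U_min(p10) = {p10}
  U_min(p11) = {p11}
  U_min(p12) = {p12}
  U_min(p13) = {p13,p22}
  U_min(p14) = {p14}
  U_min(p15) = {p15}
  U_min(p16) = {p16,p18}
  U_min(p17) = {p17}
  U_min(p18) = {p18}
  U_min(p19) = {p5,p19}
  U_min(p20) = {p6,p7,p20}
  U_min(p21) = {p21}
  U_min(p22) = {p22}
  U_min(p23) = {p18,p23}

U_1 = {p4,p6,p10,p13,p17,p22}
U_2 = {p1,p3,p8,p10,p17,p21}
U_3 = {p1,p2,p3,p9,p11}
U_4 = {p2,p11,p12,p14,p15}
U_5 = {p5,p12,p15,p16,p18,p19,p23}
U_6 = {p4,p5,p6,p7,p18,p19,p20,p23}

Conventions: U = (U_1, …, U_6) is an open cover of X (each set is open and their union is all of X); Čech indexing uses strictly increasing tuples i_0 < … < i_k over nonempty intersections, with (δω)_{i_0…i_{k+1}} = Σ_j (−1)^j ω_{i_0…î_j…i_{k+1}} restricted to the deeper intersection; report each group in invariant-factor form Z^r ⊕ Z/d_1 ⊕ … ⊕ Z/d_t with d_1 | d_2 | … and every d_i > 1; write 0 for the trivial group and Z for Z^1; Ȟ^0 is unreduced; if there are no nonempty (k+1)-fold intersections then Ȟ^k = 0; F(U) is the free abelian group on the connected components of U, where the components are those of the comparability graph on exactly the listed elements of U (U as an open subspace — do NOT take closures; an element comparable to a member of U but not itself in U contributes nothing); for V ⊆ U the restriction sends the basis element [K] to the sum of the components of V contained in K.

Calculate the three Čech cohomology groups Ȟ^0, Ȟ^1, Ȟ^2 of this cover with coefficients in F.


Ȟ^0 ≅ Z^15,  Ȟ^1 ≅ 0,  Ȟ^2 ≅ 0

nonempty intersections:
  U12={p10,p17} U16={p4,p6} U23={p1,p3} U34={p2,p11} U45={p12,p15} U56={p5,p18,p19,p23}
components per intersection:
  U1: {p4} {p6} {p10} {p13,p22} {p17}
  U2: {p1} {p3} {p8,p21} {p10} {p17}
  U3: {p1,p9} {p2} {p3} {p11}
  U4: {p2} {p11} {p12} {p14} {p15}
  U5: {p5,p19} {p12} {p15} {p16,p18,p23}
  U6: {p4} {p5,p19} {p6,p7,p20} {p18,p23}
  U12: {p10} {p17}
  U16: {p4} {p6}
  U23: {p1} {p3}
  U34: {p2} {p11}
  U45: {p12} {p15}
  U56: {p5,p19} {p18,p23}
C dims 27,12; δ0: rk 12, SNF 1^12
Ȟ^0: (27−12)−0=15 ⇒ Z^15
Ȟ^1: (12−0)−12=0 ⇒ 0
Ȟ^2: (0−0)−0=0 ⇒ 0


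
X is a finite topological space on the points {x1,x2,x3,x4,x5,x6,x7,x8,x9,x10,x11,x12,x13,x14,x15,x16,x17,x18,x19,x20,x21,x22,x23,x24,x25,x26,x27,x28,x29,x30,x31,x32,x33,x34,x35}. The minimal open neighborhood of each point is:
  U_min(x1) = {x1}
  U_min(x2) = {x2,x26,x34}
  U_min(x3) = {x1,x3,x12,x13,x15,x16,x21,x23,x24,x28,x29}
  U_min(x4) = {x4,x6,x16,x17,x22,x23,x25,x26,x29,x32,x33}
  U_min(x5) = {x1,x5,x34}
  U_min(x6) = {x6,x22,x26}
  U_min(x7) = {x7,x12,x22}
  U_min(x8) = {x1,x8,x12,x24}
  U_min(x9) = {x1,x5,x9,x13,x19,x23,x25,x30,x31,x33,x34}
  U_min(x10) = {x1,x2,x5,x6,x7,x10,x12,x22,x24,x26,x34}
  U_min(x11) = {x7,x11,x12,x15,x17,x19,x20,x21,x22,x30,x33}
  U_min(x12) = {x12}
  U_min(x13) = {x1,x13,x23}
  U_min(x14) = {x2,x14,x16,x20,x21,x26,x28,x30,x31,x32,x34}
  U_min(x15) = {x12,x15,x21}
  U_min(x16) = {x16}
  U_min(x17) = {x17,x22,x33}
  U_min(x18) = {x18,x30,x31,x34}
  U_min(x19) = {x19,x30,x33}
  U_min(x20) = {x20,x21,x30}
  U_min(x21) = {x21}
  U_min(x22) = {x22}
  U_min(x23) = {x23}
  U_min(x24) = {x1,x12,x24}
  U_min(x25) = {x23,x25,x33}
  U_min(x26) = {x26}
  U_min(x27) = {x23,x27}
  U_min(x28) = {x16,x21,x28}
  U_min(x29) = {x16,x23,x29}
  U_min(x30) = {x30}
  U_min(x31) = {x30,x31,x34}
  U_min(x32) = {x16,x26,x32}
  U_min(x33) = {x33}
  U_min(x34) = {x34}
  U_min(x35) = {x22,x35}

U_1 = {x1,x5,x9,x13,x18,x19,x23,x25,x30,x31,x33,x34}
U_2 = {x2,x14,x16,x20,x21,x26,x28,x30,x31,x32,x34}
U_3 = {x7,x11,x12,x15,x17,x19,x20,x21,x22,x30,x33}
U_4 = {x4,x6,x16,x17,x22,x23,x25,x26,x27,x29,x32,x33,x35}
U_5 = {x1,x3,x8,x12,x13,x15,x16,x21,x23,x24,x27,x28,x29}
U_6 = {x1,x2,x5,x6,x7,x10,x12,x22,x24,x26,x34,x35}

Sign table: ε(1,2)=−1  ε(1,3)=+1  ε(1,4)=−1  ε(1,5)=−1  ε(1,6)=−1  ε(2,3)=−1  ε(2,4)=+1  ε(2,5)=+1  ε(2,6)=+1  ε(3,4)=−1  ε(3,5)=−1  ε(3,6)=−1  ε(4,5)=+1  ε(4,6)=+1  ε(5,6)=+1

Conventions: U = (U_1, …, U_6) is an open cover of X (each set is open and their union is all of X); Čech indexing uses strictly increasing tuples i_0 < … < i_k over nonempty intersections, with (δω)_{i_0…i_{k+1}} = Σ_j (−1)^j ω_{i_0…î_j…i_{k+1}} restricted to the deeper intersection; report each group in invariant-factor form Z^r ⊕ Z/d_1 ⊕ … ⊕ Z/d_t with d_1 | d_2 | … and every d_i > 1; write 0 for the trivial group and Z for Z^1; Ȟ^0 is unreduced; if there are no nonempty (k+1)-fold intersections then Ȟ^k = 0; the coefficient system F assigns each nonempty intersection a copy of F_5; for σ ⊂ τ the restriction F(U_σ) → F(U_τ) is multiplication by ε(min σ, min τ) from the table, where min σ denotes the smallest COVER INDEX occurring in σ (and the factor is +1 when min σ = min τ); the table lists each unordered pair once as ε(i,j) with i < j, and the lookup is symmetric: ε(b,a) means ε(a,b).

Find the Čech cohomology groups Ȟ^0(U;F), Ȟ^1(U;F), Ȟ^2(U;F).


Ȟ^0(U;F) ≅ Z/5, Ȟ^1(U;F) ≅ 0, Ȟ^2(U;F) ≅ 0

cover nerve:
  U12={x30,x31,x34} U13={x19,x30,x33} U14={x23,x25,x33} U15={x1,x13,x23} U16={x1,x5,x34} U23={x20,x21,x30} U24={x16,x26,x32} U25={x16,x21,x28} U26={x2,x26,x34} U34={x17,x22,x33} U35={x12,x15,x21} U36={x7,x12,x22} U45={x16,x23,x27,x29} U46={x6,x22,x26,x35} U56={x1,x12,x24}
  U123={x30} U126={x34} U134={x33} U145={x23} U156={x1} U235={x21} U245={x16} U246={x26} U346={x22} U356={x12}
C dims 6,15,10; δ0: rk_F5 5; δ1: rk_F5 10
Ȟ^0: (6−5)−0=1 ⇒ Z/5
Ȟ^1: (15−10)−5=0 ⇒ 0
Ȟ^2: (10−0)−10=0 ⇒ 0


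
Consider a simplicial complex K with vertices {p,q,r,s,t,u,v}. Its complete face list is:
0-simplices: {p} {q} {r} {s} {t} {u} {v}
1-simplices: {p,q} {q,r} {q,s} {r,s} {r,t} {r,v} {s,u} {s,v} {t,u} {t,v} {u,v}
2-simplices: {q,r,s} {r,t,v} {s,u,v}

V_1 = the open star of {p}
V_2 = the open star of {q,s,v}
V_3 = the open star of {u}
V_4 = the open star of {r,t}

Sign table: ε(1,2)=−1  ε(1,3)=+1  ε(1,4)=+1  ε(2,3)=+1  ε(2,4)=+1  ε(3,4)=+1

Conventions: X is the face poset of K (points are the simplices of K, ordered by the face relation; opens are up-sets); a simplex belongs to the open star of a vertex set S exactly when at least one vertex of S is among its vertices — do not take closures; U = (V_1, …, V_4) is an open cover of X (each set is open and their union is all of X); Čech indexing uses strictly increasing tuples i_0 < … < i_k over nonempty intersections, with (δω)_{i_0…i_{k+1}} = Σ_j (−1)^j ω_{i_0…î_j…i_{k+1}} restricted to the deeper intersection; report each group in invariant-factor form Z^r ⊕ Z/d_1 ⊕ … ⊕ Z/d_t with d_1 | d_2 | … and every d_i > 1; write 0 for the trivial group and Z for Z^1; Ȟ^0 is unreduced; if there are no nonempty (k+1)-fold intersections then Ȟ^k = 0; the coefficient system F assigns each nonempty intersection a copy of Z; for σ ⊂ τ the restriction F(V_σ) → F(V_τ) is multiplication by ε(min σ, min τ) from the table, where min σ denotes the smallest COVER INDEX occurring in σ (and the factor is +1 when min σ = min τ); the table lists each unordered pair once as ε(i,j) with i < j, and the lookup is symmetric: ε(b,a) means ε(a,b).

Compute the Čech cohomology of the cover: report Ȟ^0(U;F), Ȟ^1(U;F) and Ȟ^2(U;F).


nonempty intersections:
  V1={{p},{p,q}} V2={{q},{s},{v},{p,q},{q,r},{q,s},{r,s},{r,v},{s,u},{s,v},{t,v},{u,v},{q,r,s},{r,t,v},{s,u,v}} V3={{u},{s,u},{t,u},{u,v},{s,u,v}} V4={{r},{t},{q,r},{r,s},{r,t},{r,v},{t,u},{t,v},{q,r,s},{r,t,v}}
  V12={{p,q}} V23={{s,u},{u,v},{s,u,v}} V24={{q,r},{r,s},{r,v},{t,v},{q,r,s},{r,t,v}} V34={{t,u}}
C dims 4,4; δ0: rk 3, SNF 1^3
Ȟ^0: (4−3)−0=1 ⇒ Z
Ȟ^1: (4−0)−3=1 ⇒ Z
Ȟ^2: (0−0)−0=0 ⇒ 0

Ȟ^0(U;F) ≅ Z,  Ȟ^1(U;F) ≅ Z,  Ȟ^2(U;F) ≅ 0


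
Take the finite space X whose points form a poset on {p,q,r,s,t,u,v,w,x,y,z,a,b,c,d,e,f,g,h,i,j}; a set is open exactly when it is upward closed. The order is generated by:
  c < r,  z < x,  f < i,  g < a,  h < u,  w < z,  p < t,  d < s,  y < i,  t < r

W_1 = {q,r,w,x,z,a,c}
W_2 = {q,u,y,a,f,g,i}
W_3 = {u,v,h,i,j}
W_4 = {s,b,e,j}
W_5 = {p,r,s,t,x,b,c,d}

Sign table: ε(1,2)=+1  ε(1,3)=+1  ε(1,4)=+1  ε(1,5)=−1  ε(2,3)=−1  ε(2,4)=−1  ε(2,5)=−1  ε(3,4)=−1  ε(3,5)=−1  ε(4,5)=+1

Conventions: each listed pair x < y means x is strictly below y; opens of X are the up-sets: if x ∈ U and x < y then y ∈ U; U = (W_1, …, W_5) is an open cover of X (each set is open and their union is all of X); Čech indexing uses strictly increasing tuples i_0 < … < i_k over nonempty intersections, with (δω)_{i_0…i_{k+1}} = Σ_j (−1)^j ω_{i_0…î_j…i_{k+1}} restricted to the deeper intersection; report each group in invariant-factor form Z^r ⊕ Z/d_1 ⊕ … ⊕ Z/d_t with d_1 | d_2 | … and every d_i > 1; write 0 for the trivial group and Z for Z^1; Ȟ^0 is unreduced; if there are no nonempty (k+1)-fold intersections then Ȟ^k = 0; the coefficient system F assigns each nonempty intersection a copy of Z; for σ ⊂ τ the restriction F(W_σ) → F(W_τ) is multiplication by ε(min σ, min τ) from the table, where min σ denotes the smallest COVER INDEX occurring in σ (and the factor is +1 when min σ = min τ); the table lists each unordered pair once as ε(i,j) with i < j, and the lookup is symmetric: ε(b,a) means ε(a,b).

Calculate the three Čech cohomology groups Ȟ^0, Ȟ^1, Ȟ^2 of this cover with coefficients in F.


nonempty overlaps:
  W12={q,a} W15={r,x,c} W23={u,i} W34={j} W45={s,b}
C dims 5,5; δ0: rk 5, SNF 1^4·2
degree 0: 5−5−0 = 0 → Ȟ^0 ≅ 0
degree 1: 5−0−5 = 0 plus torsion [2] → Ȟ^1 ≅ Z/2
degree 2: 0−0−0 = 0 → Ȟ^2 ≅ 0

Ȟ^0(U;F) ≅ 0; Ȟ^1(U;F) ≅ Z/2; Ȟ^2(U;F) ≅ 0


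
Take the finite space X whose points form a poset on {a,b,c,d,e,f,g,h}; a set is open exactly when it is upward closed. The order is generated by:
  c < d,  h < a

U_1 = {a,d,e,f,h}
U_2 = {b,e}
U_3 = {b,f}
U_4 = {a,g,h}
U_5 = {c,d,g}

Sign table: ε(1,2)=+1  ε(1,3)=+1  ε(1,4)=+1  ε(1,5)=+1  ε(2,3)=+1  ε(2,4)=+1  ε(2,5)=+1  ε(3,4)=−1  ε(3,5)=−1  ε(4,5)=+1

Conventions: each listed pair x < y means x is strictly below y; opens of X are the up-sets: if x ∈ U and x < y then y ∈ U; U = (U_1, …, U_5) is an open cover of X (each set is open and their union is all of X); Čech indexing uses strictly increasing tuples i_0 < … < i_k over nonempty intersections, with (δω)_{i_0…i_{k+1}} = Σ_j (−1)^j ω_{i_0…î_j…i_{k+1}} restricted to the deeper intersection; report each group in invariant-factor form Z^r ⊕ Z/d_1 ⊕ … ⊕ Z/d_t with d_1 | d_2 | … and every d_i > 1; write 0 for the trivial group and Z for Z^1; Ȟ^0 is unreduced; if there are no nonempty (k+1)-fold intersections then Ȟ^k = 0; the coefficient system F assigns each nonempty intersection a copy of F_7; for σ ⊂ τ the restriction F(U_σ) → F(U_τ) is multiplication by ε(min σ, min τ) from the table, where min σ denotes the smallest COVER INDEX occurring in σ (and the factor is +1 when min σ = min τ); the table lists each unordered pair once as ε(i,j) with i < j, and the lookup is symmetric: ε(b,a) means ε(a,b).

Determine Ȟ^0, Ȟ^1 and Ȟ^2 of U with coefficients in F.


nerve simplices:
  U12={e} U13={f} U14={a,h} U15={d} U23={b} U45={g}
C dims 5,6; δ0: rk_F7 4
degree 0: 5−4−0 = 1 → Ȟ^0 ≅ Z/7
degree 1: 6−0−4 = 2 → Ȟ^1 ≅ Z/7 ⊕ Z/7
degree 2: 0−0−0 = 0 → Ȟ^2 ≅ 0

Ȟ^0 = Z/7; Ȟ^1 = Z/7 ⊕ Z/7; Ȟ^2 = 0


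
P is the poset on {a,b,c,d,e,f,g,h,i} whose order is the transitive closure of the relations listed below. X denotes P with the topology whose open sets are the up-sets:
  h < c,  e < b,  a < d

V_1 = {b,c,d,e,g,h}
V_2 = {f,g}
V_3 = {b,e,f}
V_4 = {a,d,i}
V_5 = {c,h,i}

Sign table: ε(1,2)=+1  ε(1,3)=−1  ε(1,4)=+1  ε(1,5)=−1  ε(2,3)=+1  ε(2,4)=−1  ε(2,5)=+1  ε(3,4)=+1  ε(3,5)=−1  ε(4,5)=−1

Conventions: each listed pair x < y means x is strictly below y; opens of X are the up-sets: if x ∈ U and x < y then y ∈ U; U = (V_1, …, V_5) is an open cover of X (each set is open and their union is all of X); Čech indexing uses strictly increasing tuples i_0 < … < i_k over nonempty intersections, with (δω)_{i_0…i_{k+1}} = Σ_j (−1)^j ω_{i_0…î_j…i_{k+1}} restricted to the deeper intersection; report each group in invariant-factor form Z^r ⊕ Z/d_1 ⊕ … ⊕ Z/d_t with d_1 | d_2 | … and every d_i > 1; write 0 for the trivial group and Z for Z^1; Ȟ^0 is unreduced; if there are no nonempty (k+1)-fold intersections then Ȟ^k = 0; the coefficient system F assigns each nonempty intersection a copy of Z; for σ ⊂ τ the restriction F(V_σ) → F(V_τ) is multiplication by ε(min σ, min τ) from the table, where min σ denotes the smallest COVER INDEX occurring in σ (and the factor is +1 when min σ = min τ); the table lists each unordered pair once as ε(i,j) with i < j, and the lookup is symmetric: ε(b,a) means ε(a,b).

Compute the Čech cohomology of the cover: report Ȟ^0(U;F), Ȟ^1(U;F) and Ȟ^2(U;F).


Ȟ^0(U;F) ≅ 0,  Ȟ^1(U;F) ≅ Z ⊕ Z/2,  Ȟ^2(U;F) ≅ 0

nerve simplices:
  V12={g} V13={b,e} V14={d} V15={c,h} V23={f} V45={i}
C dims 5,6; δ0: rk 5, SNF 1^4·2
degree 0: 5−5−0 = 0 → Ȟ^0 ≅ 0
degree 1: 6−0−5 = 1 plus torsion [2] → Ȟ^1 ≅ Z ⊕ Z/2
degree 2: 0−0−0 = 0 → Ȟ^2 ≅ 0


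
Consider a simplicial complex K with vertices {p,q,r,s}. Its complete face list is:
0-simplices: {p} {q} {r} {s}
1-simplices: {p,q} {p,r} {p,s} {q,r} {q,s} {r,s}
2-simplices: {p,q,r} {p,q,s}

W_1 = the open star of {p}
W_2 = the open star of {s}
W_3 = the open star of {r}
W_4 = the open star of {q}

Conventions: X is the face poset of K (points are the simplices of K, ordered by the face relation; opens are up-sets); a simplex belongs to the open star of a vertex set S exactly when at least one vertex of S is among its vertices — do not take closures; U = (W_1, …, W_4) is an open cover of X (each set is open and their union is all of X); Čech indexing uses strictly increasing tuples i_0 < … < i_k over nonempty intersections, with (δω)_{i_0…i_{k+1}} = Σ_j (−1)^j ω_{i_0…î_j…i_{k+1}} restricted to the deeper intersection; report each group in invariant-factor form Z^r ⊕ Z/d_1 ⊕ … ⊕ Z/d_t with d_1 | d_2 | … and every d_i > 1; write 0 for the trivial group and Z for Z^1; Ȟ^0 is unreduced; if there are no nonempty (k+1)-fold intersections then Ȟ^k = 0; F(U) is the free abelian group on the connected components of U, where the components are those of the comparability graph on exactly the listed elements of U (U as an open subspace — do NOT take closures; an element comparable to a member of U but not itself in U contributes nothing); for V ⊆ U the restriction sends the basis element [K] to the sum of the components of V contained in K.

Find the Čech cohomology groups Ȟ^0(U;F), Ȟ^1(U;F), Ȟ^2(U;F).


nonempty overlaps:
  W1={{p},{p,q},{p,r},{p,s},{p,q,r},{p,q,s}} W2={{s},{p,s},{q,s},{r,s},{p,q,s}} W3={{r},{p,r},{q,r},{r,s},{p,q,r}} W4={{q},{p,q},{q,r},{q,s},{p,q,r},{p,q,s}}
  W12={{p,s},{p,q,s}} W13={{p,r},{p,q,r}} W14={{p,q},{p,q,r},{p,q,s}} W23={{r,s}} W24={{q,s},{p,q,s}} W34={{q,r},{p,q,r}}
  W124={{p,q,s}} W134={{p,q,r}}
components per intersection:
  W1: {{p},{p,q},{p,r},{p,s},{p,q,r},{p,q,s}}
  W2: {{s},{p,s},{q,s},{r,s},{p,q,s}}
  W3: {{r},{p,r},{q,r},{r,s},{p,q,r}}
  W4: {{q},{p,q},{q,r},{q,s},{p,q,r},{p,q,s}}
  W12: {{p,s},{p,q,s}}
  W13: {{p,r},{p,q,r}}
  W14: {{p,q},{p,q,r},{p,q,s}}
  W23: {{r,s}}
  W24: {{q,s},{p,q,s}}
  W34: {{q,r},{p,q,r}}
  W124: {{p,q,s}}
  W134: {{p,q,r}}
C dims 4,6,2; δ0: rk 3, SNF 1^3; δ1: rk 2, SNF 1^2
degree 0: 4−3−0 = 1 → Ȟ^0 ≅ Z
degree 1: 6−2−3 = 1 → Ȟ^1 ≅ Z
degree 2: 2−0−2 = 0 → Ȟ^2 ≅ 0

Ȟ^0 ≅ Z,  Ȟ^1 ≅ Z,  Ȟ^2 ≅ 0


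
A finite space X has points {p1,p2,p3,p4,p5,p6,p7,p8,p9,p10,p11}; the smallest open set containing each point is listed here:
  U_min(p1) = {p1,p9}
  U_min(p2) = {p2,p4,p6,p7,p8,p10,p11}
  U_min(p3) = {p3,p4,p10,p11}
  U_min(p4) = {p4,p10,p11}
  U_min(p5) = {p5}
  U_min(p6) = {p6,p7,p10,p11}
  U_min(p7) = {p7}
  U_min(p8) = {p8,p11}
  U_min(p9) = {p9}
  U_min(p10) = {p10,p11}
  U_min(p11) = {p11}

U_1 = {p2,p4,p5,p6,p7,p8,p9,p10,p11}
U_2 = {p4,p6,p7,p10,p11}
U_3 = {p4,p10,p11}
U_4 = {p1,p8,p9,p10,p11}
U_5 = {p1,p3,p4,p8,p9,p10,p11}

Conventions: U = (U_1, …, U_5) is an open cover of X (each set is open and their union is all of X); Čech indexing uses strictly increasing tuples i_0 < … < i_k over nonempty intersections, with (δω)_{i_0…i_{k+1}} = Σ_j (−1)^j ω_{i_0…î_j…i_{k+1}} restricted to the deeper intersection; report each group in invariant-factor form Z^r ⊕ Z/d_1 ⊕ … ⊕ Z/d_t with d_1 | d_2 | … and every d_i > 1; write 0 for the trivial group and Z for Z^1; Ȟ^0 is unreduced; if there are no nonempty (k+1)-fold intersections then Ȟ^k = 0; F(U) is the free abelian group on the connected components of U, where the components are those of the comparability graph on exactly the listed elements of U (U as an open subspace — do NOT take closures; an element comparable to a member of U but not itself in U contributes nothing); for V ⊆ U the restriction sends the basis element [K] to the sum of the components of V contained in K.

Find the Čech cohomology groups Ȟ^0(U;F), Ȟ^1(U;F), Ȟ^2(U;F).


nerve simplices:
  U12={p4,p6,p7,p10,p11} U13={p4,p10,p11} U14={p8,p9,p10,p11} U15={p4,p8,p9,p10,p11} U23={p4,p10,p11} U24={p10,p11} U25={p4,p10,p11} U34={p10,p11} U35={p4,p10,p11} U45={p1,p8,p9,p10,p11}
  U123={p4,p10,p11} U124={p10,p11} U125={p4,p10,p11} U134={p10,p11} U135={p4,p10,p11} U145={p8,p9,p10,p11} U234={p10,p11} U235={p4,p10,p11} U245={p10,p11} U345={p10,p11}
  U1234={p10,p11} U1235={p4,p10,p11} U1245={p10,p11} U1345={p10,p11} U2345={p10,p11}
  U12345={p10,p11}
components per intersection:
  U1: {p2,p4,p6,p7,p8,p10,p11} {p5} {p9}
  U2: {p4,p6,p7,p10,p11}
  U3: {p4,p10,p11}
  U4: {p1,p9} {p8,p10,p11}
  U5: {p1,p9} {p3,p4,p8,p10,p11}
  U12: {p4,p6,p7,p10,p11}
  U13: {p4,p10,p11}
  U14: {p8,p10,p11} {p9}
  U15: {p4,p8,p10,p11} {p9}
  U23: {p4,p10,p11}
  U24: {p10,p11}
  U25: {p4,p10,p11}
  U34: {p10,p11}
  U35: {p4,p10,p11}
  U45: {p1,p9} {p8,p10,p11}
  U123: {p4,p10,p11}
  U124: {p10,p11}
  U125: {p4,p10,p11}
  U134: {p10,p11}
  U135: {p4,p10,p11}
  U145: {p8,p10,p11} {p9}
  U234: {p10,p11}
  U235: {p4,p10,p11}
  U245: {p10,p11}
  U345: {p10,p11}
  U1234: {p10,p11}
  U1235: {p4,p10,p11}
  U1245: {p10,p11}
  U1345: {p10,p11}
  U2345: {p10,p11}
  U12345: {p10,p11}
C dims 9,13,11,5; δ0: rk 6, SNF 1^6; δ1: rk 7, SNF 1^7; δ2: rk 4, SNF 1^4
degree 0: 9−6−0 = 3 → Ȟ^0 ≅ Z^3
degree 1: 13−7−6 = 0 → Ȟ^1 ≅ 0
degree 2: 11−4−7 = 0 → Ȟ^2 ≅ 0

Ȟ^0 ≅ Z^3,  Ȟ^1 ≅ 0,  Ȟ^2 ≅ 0


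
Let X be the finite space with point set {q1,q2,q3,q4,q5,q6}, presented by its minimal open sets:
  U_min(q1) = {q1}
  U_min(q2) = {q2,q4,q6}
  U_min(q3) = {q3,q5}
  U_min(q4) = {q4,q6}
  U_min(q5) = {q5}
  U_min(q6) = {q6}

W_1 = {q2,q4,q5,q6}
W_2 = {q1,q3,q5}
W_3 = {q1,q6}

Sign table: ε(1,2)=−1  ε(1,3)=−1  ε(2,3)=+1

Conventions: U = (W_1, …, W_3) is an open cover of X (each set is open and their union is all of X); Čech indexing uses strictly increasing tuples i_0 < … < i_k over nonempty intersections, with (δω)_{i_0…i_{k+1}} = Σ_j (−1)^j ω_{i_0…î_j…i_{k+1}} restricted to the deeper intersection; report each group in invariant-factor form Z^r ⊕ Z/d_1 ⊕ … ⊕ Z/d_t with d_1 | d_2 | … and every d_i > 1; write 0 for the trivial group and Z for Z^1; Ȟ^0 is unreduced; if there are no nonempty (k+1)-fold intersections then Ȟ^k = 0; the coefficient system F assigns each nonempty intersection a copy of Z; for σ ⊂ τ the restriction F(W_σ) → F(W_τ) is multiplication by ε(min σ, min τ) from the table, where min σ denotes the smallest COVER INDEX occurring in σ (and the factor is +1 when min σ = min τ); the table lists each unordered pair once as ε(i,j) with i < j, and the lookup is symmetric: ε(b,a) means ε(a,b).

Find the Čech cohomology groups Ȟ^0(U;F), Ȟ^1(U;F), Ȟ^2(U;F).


nerve simplices:
  W12={q5} W13={q6} W23={q1}
C dims 3,3; δ0: rk 2, SNF 1^2
degree 0: 3−2−0 = 1 → Ȟ^0 ≅ Z
degree 1: 3−0−2 = 1 → Ȟ^1 ≅ Z
degree 2: 0−0−0 = 0 → Ȟ^2 ≅ 0

Ȟ^0(U;F) ≅ Z, Ȟ^1(U;F) ≅ Z and Ȟ^2(U;F) ≅ 0


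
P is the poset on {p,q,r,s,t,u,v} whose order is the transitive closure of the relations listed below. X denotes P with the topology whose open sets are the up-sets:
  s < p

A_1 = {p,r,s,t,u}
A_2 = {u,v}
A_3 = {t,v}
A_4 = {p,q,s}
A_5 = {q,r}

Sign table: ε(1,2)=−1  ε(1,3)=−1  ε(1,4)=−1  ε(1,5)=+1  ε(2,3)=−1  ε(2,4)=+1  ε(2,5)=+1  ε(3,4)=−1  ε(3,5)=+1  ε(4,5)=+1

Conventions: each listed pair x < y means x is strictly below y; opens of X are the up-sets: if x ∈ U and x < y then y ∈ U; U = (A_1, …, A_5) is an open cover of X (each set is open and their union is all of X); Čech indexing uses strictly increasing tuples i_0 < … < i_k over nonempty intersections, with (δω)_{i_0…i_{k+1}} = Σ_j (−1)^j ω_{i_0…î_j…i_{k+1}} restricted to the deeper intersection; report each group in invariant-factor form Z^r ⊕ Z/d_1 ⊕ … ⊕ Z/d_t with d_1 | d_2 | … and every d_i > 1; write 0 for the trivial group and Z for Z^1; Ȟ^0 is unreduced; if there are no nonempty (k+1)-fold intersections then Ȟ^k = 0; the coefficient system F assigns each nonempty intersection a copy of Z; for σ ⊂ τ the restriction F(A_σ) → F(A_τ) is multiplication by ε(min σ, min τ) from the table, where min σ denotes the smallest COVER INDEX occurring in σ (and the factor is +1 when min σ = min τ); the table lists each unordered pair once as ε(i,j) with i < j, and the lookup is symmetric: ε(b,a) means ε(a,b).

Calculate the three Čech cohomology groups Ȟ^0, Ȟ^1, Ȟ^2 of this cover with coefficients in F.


nerve of the cover:
  A12={u} A13={t} A14={p,s} A15={r} A23={v} A45={q}
C dims 5,6; δ0: rk 5, SNF 1^4·2
Ȟ^0 = (5 − 5) − 0 = 0, so Ȟ^0 ≅ 0
Ȟ^1 = (6 − 0) − 5 = 1 plus torsion [2], so Ȟ^1 ≅ Z ⊕ Z/2
Ȟ^2 = (0 − 0) − 0 = 0, so Ȟ^2 ≅ 0

Ȟ^0 = 0; Ȟ^1 = Z ⊕ Z/2; Ȟ^2 = 0


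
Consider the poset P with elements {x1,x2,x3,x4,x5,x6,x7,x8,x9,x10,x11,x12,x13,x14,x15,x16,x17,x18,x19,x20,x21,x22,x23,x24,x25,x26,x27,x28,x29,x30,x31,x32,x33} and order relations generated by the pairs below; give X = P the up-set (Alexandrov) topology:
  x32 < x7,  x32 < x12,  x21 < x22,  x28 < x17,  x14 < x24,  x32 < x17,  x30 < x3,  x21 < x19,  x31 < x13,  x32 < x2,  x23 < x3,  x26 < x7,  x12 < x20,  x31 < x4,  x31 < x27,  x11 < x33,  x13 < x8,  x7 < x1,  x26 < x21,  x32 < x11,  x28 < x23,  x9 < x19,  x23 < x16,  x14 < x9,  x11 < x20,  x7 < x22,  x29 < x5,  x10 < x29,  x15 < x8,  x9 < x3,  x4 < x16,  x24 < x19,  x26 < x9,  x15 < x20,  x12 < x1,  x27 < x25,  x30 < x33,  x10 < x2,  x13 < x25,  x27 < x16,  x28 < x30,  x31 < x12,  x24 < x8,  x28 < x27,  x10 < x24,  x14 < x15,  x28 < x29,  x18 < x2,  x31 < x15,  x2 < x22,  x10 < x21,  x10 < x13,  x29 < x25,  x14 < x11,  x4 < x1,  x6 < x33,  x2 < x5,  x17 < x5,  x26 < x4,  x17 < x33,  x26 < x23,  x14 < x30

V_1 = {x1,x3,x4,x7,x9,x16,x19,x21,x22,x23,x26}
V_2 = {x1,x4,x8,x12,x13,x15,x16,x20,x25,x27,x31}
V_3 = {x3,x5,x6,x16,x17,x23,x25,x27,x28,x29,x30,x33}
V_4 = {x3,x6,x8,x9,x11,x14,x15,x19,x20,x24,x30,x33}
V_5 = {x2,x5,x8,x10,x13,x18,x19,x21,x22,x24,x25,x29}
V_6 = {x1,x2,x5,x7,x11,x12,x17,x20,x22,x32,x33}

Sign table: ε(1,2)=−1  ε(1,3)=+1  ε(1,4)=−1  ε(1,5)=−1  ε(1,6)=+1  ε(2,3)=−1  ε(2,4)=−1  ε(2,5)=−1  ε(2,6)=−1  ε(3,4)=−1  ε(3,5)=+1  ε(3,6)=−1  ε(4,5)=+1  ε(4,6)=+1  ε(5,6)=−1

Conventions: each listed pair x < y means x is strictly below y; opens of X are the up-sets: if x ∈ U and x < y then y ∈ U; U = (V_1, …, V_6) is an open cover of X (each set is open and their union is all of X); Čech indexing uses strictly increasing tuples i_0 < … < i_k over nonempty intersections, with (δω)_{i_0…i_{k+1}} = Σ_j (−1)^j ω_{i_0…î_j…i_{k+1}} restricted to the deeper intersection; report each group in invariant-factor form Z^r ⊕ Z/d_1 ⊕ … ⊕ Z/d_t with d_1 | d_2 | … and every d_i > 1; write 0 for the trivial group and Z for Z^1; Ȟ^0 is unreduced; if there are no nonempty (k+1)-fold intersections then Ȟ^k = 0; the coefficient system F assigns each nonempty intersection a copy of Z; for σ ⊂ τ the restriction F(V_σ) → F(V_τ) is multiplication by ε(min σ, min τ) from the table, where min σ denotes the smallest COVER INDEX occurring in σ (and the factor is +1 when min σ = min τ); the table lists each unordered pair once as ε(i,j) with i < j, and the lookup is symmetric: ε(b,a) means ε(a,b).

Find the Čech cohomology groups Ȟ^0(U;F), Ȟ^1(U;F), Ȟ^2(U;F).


nerve simplices:
  V12={x1,x4,x16} V13={x3,x16,x23} V14={x3,x9,x19} V15={x19,x21,x22} V16={x1,x7,x22} V23={x16,x25,x27} V24={x8,x15,x20} V25={x8,x13,x25} V26={x1,x12,x20} V34={x3,x6,x30,x33} V35={x5,x25,x29} V36={x5,x17,x33} V45={x8,x19,x24} V46={x11,x20,x33} V56={x2,x5,x22}
  V123={x16} V126={x1} V134={x3} V145={x19} V156={x22} V235={x25} V245={x8} V246={x20} V346={x33} V356={x5}
C dims 6,15,10; δ0: rk 6, SNF 1^5·2; δ1: rk 9, SNF 1^9
degree 0: 6−6−0 = 0 → Ȟ^0 ≅ 0
degree 1: 15−9−6 = 0 plus torsion [2] → Ȟ^1 ≅ Z/2
degree 2: 10−0−9 = 1 → Ȟ^2 ≅ Z

Ȟ^0 = 0, Ȟ^1 = Z/2 and Ȟ^2 = Z


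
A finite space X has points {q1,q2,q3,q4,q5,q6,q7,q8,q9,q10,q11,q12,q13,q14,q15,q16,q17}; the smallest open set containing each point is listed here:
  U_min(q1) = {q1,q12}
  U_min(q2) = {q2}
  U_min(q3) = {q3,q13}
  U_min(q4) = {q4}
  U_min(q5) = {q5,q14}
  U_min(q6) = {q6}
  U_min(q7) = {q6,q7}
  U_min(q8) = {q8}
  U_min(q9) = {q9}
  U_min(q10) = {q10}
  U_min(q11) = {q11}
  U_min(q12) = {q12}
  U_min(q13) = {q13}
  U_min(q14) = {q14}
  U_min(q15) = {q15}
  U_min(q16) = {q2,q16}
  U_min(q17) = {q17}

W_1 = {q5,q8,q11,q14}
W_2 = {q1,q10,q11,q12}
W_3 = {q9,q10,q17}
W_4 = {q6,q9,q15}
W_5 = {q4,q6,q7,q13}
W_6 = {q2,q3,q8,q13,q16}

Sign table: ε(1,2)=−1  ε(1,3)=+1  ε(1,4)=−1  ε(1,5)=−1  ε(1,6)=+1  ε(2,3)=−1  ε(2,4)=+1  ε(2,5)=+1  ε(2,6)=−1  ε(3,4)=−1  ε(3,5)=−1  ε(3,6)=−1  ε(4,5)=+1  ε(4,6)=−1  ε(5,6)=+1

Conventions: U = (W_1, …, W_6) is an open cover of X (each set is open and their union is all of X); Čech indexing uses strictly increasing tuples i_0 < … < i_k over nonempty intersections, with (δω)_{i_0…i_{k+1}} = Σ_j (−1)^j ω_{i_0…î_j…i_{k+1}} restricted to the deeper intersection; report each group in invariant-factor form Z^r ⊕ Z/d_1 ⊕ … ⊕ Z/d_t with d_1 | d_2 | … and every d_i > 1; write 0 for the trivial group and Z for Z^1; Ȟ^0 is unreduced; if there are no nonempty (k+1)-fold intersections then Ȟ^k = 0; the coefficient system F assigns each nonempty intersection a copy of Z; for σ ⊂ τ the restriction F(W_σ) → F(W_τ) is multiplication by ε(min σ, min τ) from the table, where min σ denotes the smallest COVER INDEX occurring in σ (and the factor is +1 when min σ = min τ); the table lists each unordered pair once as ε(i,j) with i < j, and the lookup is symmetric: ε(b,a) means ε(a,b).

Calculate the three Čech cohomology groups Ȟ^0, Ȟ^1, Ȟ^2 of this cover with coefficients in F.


Ȟ^0(U;F) ≅ 0, Ȟ^1(U;F) ≅ Z/2 and Ȟ^2(U;F) ≅ 0

nonempty overlaps:
  W12={q11} W16={q8} W23={q10} W34={q9} W45={q6} W56={q13}
C dims 6,6; δ0: rk 6, SNF 1^5·2
degree 0: 6−6−0 = 0 → Ȟ^0 ≅ 0
degree 1: 6−0−6 = 0 plus torsion [2] → Ȟ^1 ≅ Z/2
degree 2: 0−0−0 = 0 → Ȟ^2 ≅ 0


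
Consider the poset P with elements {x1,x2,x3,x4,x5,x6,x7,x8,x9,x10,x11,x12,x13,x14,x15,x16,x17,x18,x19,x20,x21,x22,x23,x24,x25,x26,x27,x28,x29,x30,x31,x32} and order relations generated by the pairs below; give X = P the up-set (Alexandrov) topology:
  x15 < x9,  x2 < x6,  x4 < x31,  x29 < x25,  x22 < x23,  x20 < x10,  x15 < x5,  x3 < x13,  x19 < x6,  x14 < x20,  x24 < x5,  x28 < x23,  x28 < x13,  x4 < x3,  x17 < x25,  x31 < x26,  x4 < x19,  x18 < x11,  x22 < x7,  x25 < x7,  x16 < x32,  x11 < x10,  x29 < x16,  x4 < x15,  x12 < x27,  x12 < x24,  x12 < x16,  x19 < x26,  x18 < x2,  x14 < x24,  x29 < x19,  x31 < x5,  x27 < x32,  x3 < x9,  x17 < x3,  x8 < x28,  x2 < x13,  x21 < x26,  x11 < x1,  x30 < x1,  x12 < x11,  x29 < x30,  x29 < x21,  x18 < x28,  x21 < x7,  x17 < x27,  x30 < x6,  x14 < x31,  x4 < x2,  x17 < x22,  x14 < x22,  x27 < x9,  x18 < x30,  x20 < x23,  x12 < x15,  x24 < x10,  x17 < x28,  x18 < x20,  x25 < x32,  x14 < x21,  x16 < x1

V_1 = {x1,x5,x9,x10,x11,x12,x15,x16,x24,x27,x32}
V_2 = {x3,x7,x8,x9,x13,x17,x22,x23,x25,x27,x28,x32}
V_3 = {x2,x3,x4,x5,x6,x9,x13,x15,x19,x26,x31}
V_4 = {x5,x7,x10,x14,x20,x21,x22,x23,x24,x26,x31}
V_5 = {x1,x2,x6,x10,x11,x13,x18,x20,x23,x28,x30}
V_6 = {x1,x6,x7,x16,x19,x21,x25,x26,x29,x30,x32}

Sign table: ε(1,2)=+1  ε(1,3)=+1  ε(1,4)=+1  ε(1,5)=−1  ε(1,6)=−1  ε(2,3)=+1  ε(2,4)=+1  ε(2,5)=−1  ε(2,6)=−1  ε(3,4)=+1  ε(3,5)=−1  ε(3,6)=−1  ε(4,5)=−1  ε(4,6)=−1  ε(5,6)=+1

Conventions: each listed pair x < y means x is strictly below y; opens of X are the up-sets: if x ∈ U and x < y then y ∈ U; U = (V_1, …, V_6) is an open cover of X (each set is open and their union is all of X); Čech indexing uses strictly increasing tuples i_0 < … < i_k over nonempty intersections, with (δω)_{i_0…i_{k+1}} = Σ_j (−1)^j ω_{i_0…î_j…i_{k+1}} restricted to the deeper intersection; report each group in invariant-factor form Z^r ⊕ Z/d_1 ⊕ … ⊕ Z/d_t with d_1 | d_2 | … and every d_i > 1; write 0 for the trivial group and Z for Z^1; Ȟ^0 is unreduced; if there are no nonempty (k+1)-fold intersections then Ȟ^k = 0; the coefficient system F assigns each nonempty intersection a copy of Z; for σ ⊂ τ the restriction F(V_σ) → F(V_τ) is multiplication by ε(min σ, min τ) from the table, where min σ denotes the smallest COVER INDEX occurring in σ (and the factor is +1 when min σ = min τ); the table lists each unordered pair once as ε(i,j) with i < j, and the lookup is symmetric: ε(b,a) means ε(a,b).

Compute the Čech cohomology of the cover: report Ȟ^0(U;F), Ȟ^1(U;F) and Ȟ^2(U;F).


cover nerve:
  V12={x9,x27,x32} V13={x5,x9,x15} V14={x5,x10,x24} V15={x1,x10,x11} V16={x1,x16,x32} V23={x3,x9,x13} V24={x7,x22,x23} V25={x13,x23,x28} V26={x7,x25,x32} V34={x5,x26,x31} V35={x2,x6,x13} V36={x6,x19,x26} V45={x10,x20,x23} V46={x7,x21,x26} V56={x1,x6,x30}
  V123={x9} V126={x32} V134={x5} V145={x10} V156={x1} V235={x13} V245={x23} V246={x7} V346={x26} V356={x6}
C dims 6,15,10; δ0: rk 5, SNF 1^5; δ1: rk 10, SNF 1^9·2
Ȟ^0: (6−5)−0=1 ⇒ Z
Ȟ^1: (15−10)−5=0 ⇒ 0
Ȟ^2: (10−0)−10=0 plus torsion [2] ⇒ Z/2

Ȟ^0 = Z; Ȟ^1 = 0; Ȟ^2 = Z/2


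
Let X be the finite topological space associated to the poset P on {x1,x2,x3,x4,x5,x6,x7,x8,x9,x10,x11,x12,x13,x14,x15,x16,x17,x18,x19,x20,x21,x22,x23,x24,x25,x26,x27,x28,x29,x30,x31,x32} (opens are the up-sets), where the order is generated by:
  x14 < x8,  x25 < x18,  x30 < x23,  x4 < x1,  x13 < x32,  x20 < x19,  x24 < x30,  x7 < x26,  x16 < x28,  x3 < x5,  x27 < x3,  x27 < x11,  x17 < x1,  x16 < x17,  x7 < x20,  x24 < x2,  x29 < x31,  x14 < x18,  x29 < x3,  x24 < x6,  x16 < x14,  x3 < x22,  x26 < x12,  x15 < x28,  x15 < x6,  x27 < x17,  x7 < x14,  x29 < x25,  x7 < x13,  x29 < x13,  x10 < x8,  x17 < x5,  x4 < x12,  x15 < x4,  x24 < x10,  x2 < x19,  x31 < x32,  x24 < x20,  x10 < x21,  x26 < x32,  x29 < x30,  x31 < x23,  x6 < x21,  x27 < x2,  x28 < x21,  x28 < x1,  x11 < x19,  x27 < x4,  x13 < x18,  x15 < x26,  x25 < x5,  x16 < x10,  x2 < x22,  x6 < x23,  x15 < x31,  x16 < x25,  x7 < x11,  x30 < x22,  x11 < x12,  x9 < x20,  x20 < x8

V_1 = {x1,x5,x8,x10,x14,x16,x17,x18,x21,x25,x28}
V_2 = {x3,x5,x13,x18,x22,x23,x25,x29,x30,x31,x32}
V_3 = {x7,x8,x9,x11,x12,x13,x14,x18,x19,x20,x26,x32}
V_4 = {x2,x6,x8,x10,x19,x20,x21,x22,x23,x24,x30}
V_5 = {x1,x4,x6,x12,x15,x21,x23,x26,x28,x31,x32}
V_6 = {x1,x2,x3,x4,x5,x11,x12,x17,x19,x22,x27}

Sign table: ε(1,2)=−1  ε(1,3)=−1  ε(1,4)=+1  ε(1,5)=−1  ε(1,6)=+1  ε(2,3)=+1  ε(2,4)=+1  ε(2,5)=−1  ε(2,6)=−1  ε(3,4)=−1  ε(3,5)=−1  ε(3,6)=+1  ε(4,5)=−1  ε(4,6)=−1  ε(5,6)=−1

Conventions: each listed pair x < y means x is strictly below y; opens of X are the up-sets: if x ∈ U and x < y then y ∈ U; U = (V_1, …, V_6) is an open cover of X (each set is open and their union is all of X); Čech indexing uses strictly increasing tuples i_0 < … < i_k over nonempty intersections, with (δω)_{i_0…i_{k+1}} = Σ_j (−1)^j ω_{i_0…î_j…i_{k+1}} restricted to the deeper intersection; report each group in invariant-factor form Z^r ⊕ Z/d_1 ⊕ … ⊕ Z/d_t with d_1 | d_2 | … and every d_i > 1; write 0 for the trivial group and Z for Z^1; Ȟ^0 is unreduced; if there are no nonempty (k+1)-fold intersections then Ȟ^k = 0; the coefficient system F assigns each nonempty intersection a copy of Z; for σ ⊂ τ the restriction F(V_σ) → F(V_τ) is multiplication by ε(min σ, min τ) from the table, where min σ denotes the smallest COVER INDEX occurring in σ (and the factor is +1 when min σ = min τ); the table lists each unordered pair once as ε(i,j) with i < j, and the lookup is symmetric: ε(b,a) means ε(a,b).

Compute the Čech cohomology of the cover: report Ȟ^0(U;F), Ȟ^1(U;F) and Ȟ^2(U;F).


nerve of the cover:
  V12={x5,x18,x25} V13={x8,x14,x18} V14={x8,x10,x21} V15={x1,x21,x28} V16={x1,x5,x17} V23={x13,x18,x32} V24={x22,x23,x30} V25={x23,x31,x32} V26={x3,x5,x22} V34={x8,x19,x20} V35={x12,x26,x32} V36={x11,x12,x19} V45={x6,x21,x23} V46={x2,x19,x22} V56={x1,x4,x12}
  V123={x18} V126={x5} V134={x8} V145={x21} V156={x1} V235={x32} V245={x23} V246={x22} V346={x19} V356={x12}
C dims 6,15,10; δ0: rk 6, SNF 1^5·2; δ1: rk 9, SNF 1^9
Ȟ^0 = (6 − 6) − 0 = 0, so Ȟ^0 ≅ 0
Ȟ^1 = (15 − 9) − 6 = 0 plus torsion [2], so Ȟ^1 ≅ Z/2
Ȟ^2 = (10 − 0) − 9 = 1, so Ȟ^2 ≅ Z

Ȟ^0 = 0, Ȟ^1 = Z/2 and Ȟ^2 = Z


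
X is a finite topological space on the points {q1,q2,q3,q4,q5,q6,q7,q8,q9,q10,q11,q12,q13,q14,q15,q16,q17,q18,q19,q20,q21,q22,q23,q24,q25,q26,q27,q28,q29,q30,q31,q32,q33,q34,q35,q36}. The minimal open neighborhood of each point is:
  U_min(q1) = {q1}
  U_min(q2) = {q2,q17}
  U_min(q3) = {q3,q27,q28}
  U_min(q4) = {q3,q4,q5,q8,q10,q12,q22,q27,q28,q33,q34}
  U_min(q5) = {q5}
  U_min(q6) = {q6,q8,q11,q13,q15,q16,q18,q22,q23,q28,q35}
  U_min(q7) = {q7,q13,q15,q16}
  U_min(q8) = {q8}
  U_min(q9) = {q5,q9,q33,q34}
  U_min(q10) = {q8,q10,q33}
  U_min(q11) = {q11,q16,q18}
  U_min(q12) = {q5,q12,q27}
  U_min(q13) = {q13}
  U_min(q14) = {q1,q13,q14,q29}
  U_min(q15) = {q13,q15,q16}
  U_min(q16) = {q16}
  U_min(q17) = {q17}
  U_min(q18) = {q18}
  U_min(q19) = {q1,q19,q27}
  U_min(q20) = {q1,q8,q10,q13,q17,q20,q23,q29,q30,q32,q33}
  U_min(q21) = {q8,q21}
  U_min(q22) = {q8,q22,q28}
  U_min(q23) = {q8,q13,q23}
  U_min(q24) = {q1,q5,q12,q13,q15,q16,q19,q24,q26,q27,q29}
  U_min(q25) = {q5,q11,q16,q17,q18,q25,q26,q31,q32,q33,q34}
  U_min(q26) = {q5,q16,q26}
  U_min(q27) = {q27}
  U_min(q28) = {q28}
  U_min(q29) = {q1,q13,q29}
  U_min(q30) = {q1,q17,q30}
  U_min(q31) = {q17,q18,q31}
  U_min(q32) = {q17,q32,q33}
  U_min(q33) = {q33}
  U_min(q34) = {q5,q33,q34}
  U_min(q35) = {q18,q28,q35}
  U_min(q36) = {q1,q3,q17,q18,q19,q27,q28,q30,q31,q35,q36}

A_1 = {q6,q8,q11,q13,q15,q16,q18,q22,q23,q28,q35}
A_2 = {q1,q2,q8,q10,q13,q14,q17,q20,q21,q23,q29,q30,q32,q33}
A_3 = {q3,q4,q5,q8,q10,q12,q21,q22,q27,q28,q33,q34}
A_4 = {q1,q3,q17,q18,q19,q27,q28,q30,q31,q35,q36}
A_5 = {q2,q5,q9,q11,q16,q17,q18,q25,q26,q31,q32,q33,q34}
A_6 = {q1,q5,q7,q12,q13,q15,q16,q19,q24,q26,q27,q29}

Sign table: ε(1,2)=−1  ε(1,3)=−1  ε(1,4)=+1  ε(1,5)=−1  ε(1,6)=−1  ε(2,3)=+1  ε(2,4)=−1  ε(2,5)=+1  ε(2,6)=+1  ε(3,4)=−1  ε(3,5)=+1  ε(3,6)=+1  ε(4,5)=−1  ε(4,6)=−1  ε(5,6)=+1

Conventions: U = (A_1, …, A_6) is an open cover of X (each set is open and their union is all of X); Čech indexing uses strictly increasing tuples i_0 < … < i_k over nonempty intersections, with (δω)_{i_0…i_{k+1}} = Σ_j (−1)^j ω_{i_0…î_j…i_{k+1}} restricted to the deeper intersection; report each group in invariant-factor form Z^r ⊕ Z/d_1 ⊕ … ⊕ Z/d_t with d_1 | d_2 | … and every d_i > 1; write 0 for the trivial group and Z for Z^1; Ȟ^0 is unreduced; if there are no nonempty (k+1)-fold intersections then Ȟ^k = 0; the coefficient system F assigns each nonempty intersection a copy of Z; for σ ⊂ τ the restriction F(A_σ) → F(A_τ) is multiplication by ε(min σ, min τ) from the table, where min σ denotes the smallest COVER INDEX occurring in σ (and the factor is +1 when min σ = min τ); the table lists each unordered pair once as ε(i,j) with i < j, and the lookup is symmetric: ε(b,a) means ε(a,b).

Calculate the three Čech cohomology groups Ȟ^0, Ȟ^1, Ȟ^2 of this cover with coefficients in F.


nonempty overlaps:
  A12={q8,q13,q23} A13={q8,q22,q28} A14={q18,q28,q35} A15={q11,q16,q18} A16={q13,q15,q16} A23={q8,q10,q21,q33} A24={q1,q17,q30} A25={q2,q17,q32,q33} A26={q1,q13,q29} A34={q3,q27,q28} A35={q5,q33,q34} A36={q5,q12,q27} A45={q17,q18,q31} A46={q1,q19,q27} A56={q5,q16,q26}
  A123={q8} A126={q13} A134={q28} A145={q18} A156={q16} A235={q33} A245={q17} A246={q1} A346={q27} A356={q5}
C dims 6,15,10; δ0: rk 5, SNF 1^5; δ1: rk 10, SNF 1^9·2
degree 0: 6−5−0 = 1 → Ȟ^0 ≅ Z
degree 1: 15−10−5 = 0 → Ȟ^1 ≅ 0
degree 2: 10−0−10 = 0 plus torsion [2] → Ȟ^2 ≅ Z/2

Ȟ^0(U;F) ≅ Z, Ȟ^1(U;F) ≅ 0, Ȟ^2(U;F) ≅ Z/2


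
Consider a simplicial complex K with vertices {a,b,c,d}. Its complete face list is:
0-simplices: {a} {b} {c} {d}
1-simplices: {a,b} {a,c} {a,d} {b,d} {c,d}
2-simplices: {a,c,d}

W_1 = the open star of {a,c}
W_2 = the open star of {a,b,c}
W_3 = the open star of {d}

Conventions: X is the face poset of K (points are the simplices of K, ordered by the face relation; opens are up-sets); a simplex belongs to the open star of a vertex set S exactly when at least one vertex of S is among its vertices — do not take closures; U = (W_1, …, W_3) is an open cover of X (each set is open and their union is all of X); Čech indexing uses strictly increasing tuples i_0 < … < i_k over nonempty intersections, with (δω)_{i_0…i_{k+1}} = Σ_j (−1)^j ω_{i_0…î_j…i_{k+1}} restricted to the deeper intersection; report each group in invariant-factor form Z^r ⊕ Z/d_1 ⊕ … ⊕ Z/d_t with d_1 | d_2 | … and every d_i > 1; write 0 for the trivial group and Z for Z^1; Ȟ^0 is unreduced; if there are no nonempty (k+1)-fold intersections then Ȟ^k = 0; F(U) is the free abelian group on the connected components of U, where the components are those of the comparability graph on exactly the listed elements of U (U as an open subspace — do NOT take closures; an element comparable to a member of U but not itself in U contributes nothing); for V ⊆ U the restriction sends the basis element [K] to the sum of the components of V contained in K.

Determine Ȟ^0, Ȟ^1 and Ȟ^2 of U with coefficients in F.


cover nerve:
  W1={{a},{c},{a,b},{a,c},{a,d},{c,d},{a,c,d}} W2={{a},{b},{c},{a,b},{a,c},{a,d},{b,d},{c,d},{a,c,d}} W3={{d},{a,d},{b,d},{c,d},{a,c,d}}
  W12={{a},{c},{a,b},{a,c},{a,d},{c,d},{a,c,d}} W13={{a,d},{c,d},{a,c,d}} W23={{a,d},{b,d},{c,d},{a,c,d}}
  W123={{a,d},{c,d},{a,c,d}}
components per intersection:
  W1: {{a},{c},{a,b},{a,c},{a,d},{c,d},{a,c,d}}
  W2: {{a},{b},{c},{a,b},{a,c},{a,d},{b,d},{c,d},{a,c,d}}
  W3: {{d},{a,d},{b,d},{c,d},{a,c,d}}
  W12: {{a},{c},{a,b},{a,c},{a,d},{c,d},{a,c,d}}
  W13: {{a,d},{c,d},{a,c,d}}
  W23: {{a,d},{c,d},{a,c,d}} {{b,d}}
  W123: {{a,d},{c,d},{a,c,d}}
C dims 3,4,1; δ0: rk 2, SNF 1^2; δ1: rk 1, SNF 1^1
Ȟ^0: (3−2)−0=1 ⇒ Z
Ȟ^1: (4−1)−2=1 ⇒ Z
Ȟ^2: (1−0)−1=0 ⇒ 0

Ȟ^0 ≅ Z, Ȟ^1 ≅ Z, Ȟ^2 ≅ 0
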